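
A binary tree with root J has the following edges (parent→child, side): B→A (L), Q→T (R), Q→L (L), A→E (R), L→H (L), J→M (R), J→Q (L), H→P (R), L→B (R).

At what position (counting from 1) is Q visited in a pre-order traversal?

Pre-order visits the node, then its left subtree, then its right subtree.
Visit J.
At J: go left to Q.
  Visit Q.
  At Q: go left to L.
    Visit L.
    At L: go left to H.
      Visit H.
      At H: no left child.
      At H: go right to P.
        P is a leaf — visit P.
    At L: go right to B.
      Visit B.
      At B: go left to A.
        Visit A.
        At A: no left child.
        At A: go right to E.
          E is a leaf — visit E.
      At B: no right child.
  At Q: go right to T.
    T is a leaf — visit T.
At J: go right to M.
  M is a leaf — visit M.
Full pre-order sequence: J, Q, L, H, P, B, A, E, T, M.

2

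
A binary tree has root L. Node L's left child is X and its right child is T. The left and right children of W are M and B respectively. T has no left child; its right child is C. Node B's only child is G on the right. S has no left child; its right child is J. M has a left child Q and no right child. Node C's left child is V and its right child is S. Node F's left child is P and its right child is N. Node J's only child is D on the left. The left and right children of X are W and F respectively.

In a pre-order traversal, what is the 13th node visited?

Pre-order visits the node, then its left subtree, then its right subtree.
Visit L.
At L: go left to X.
  Visit X.
  At X: go left to W.
    Visit W.
    At W: go left to M.
      Visit M.
      At M: go left to Q.
        Q is a leaf — visit Q.
      At M: no right child.
    At W: go right to B.
      Visit B.
      At B: no left child.
      At B: go right to G.
        G is a leaf — visit G.
  At X: go right to F.
    Visit F.
    At F: go left to P.
      P is a leaf — visit P.
    At F: go right to N.
      N is a leaf — visit N.
At L: go right to T.
  Visit T.
  At T: no left child.
  At T: go right to C.
    Visit C.
    At C: go left to V.
      V is a leaf — visit V.
    At C: go right to S.
      Visit S.
      At S: no left child.
      At S: go right to J.
        Visit J.
        At J: go left to D.
          D is a leaf — visit D.
        At J: no right child.
Full pre-order sequence: L, X, W, M, Q, B, G, F, P, N, T, C, V, S, J, D.

V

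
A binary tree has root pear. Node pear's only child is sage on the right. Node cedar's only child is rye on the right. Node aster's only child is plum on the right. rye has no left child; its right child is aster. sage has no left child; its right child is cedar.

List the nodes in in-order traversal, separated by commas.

In-order visits the left subtree, then the node, then the right subtree.
At pear: no left child.
Visit pear.
At pear: go right to sage.
  At sage: no left child.
  Visit sage.
  At sage: go right to cedar.
    At cedar: no left child.
    Visit cedar.
    At cedar: go right to rye.
      At rye: no left child.
      Visit rye.
      At rye: go right to aster.
        At aster: no left child.
        Visit aster.
        At aster: go right to plum.
          plum is a leaf — visit plum.

pear, sage, cedar, rye, aster, plum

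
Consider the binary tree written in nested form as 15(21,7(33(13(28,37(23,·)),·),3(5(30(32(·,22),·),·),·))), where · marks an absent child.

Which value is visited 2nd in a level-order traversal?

Level-order visits nodes level by level from the root, left to right within each level.
Level 0: 15
Level 1: 21, 7
Level 2: 33, 3
Level 3: 13, 5
Level 4: 28, 37, 30
Level 5: 23, 32
Level 6: 22
Full level-order sequence: 15, 21, 7, 33, 3, 13, 5, 28, 37, 30, 23, 32, 22.

21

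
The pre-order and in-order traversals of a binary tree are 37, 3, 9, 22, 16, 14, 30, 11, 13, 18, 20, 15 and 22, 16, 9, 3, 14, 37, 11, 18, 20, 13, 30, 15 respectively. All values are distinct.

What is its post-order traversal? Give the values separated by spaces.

The first element of pre-order is the root; it splits in-order into left and right subtrees.
Root 37: left subtree has 5 nodes {22, 16, 9, 3, 14}, right has 6 {11, 18, 20, 13, 30, 15}.
  Root 3: left subtree has 3 nodes {22, 16, 9}, right has 1 {14}.
    Root 9: left subtree has 2 nodes {22, 16}, right has 0 { }.
      Root 22: left subtree has 0 nodes { }, right has 1 {16}.
  Root 30: left subtree has 4 nodes {11, 18, 20, 13}, right has 1 {15}.
    Root 11: left subtree has 0 nodes { }, right has 3 {18, 20, 13}.
      Root 13: left subtree has 2 nodes {18, 20}, right has 0 { }.
        Root 18: left subtree has 0 nodes { }, right has 1 {20}.

16 22 9 14 3 20 18 13 11 15 30 37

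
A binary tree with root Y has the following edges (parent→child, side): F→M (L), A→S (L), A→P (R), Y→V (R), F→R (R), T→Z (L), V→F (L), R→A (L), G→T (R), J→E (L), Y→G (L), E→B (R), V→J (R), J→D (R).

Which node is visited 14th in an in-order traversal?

In-order visits the left subtree, then the node, then the right subtree.
At Y: go left to G.
  At G: no left child.
  Visit G.
  At G: go right to T.
    At T: go left to Z.
      Z is a leaf — visit Z.
    Visit T.
    At T: no right child.
Visit Y.
At Y: go right to V.
  At V: go left to F.
    At F: go left to M.
      M is a leaf — visit M.
    Visit F.
    At F: go right to R.
      At R: go left to A.
        At A: go left to S.
          S is a leaf — visit S.
        Visit A.
        At A: go right to P.
          P is a leaf — visit P.
      Visit R.
      At R: no right child.
  Visit V.
  At V: go right to J.
    At J: go left to E.
      At E: no left child.
      Visit E.
      At E: go right to B.
        B is a leaf — visit B.
    Visit J.
    At J: go right to D.
      D is a leaf — visit D.
Full in-order sequence: G, Z, T, Y, M, F, S, A, P, R, V, E, B, J, D.

J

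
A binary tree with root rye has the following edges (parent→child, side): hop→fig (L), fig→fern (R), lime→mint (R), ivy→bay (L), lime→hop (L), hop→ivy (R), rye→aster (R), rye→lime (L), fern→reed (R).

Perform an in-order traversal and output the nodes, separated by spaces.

In-order visits the left subtree, then the node, then the right subtree.
At rye: go left to lime.
  At lime: go left to hop.
    At hop: go left to fig.
      At fig: no left child.
      Visit fig.
      At fig: go right to fern.
        At fern: no left child.
        Visit fern.
        At fern: go right to reed.
          reed is a leaf — visit reed.
    Visit hop.
    At hop: go right to ivy.
      At ivy: go left to bay.
        bay is a leaf — visit bay.
      Visit ivy.
      At ivy: no right child.
  Visit lime.
  At lime: go right to mint.
    mint is a leaf — visit mint.
Visit rye.
At rye: go right to aster.
  aster is a leaf — visit aster.

fig fern reed hop bay ivy lime mint rye aster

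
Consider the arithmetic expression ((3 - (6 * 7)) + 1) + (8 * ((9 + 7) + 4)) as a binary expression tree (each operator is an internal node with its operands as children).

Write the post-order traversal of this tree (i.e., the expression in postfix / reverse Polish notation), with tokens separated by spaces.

Post-order on an expression tree gives postfix notation: for each operator, emit left operand, right operand, then the operator.

3 6 7 * - 1 + 8 9 7 + 4 + * +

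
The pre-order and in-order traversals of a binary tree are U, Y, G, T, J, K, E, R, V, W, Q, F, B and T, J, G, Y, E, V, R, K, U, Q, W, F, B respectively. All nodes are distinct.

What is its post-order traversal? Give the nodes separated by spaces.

J T G V R E K Y Q B F W U

The first element of pre-order is the root; it splits in-order into left and right subtrees.
Root U: left subtree has 8 nodes {T, J, G, Y, E, V, R, K}, right has 4 {Q, W, F, B}.
  Root Y: left subtree has 3 nodes {T, J, G}, right has 4 {E, V, R, K}.
    Root G: left subtree has 2 nodes {T, J}, right has 0 { }.
      Root T: left subtree has 0 nodes { }, right has 1 {J}.
    Root K: left subtree has 3 nodes {E, V, R}, right has 0 { }.
      Root E: left subtree has 0 nodes { }, right has 2 {V, R}.
        Root R: left subtree has 1 node {V}, right has 0 { }.
  Root W: left subtree has 1 node {Q}, right has 2 {F, B}.
    Root F: left subtree has 0 nodes { }, right has 1 {B}.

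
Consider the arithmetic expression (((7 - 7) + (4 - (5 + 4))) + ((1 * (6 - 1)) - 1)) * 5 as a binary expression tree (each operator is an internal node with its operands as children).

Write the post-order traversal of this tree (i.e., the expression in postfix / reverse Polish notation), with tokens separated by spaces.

Post-order on an expression tree gives postfix notation: for each operator, emit left operand, right operand, then the operator.

7 7 - 4 5 4 + - + 1 6 1 - * 1 - + 5 *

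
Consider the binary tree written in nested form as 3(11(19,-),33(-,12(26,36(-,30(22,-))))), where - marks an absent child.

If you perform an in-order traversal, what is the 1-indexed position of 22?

In-order visits the left subtree, then the node, then the right subtree.
At 3: go left to 11.
  At 11: go left to 19.
    19 is a leaf — visit 19.
  Visit 11.
  At 11: no right child.
Visit 3.
At 3: go right to 33.
  At 33: no left child.
  Visit 33.
  At 33: go right to 12.
    At 12: go left to 26.
      26 is a leaf — visit 26.
    Visit 12.
    At 12: go right to 36.
      At 36: no left child.
      Visit 36.
      At 36: go right to 30.
        At 30: go left to 22.
          22 is a leaf — visit 22.
        Visit 30.
        At 30: no right child.
Full in-order sequence: 19, 11, 3, 33, 26, 12, 36, 22, 30.

8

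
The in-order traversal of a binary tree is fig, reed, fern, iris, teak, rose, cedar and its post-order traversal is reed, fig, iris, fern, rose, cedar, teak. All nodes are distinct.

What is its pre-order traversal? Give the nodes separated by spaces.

The last element of post-order is the root; it splits in-order into left and right subtrees.
Root teak: left subtree has 4 nodes {fig, reed, fern, iris}, right has 2 {rose, cedar}.
  Root fern: left subtree has 2 nodes {fig, reed}, right has 1 {iris}.
    Root fig: left subtree has 0 nodes { }, right has 1 {reed}.
  Root cedar: left subtree has 1 node {rose}, right has 0 { }.

teak fern fig reed iris cedar rose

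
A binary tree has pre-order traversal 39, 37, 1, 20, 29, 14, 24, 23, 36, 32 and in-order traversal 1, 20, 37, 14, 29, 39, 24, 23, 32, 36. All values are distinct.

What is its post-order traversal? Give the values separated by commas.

20, 1, 14, 29, 37, 32, 36, 23, 24, 39

The first element of pre-order is the root; it splits in-order into left and right subtrees.
Root 39: left subtree has 5 nodes {1, 20, 37, 14, 29}, right has 4 {24, 23, 32, 36}.
  Root 37: left subtree has 2 nodes {1, 20}, right has 2 {14, 29}.
    Root 1: left subtree has 0 nodes { }, right has 1 {20}.
    Root 29: left subtree has 1 node {14}, right has 0 { }.
  Root 24: left subtree has 0 nodes { }, right has 3 {23, 32, 36}.
    Root 23: left subtree has 0 nodes { }, right has 2 {32, 36}.
      Root 36: left subtree has 1 node {32}, right has 0 { }.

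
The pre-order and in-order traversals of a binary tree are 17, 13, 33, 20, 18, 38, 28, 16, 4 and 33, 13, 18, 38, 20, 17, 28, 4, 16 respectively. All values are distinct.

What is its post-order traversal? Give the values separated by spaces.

33 38 18 20 13 4 16 28 17

The first element of pre-order is the root; it splits in-order into left and right subtrees.
Root 17: left subtree has 5 nodes {33, 13, 18, 38, 20}, right has 3 {28, 4, 16}.
  Root 13: left subtree has 1 node {33}, right has 3 {18, 38, 20}.
    Root 20: left subtree has 2 nodes {18, 38}, right has 0 { }.
      Root 18: left subtree has 0 nodes { }, right has 1 {38}.
  Root 28: left subtree has 0 nodes { }, right has 2 {4, 16}.
    Root 16: left subtree has 1 node {4}, right has 0 { }.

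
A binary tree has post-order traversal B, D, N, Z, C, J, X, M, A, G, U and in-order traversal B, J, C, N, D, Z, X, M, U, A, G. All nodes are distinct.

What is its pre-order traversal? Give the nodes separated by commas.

The last element of post-order is the root; it splits in-order into left and right subtrees.
Root U: left subtree has 8 nodes {B, J, C, N, D, Z, X, M}, right has 2 {A, G}.
  Root M: left subtree has 7 nodes {B, J, C, N, D, Z, X}, right has 0 { }.
    Root X: left subtree has 6 nodes {B, J, C, N, D, Z}, right has 0 { }.
      Root J: left subtree has 1 node {B}, right has 4 {C, N, D, Z}.
        Root C: left subtree has 0 nodes { }, right has 3 {N, D, Z}.
          Root Z: left subtree has 2 nodes {N, D}, right has 0 { }.
            Root N: left subtree has 0 nodes { }, right has 1 {D}.
  Root G: left subtree has 1 node {A}, right has 0 { }.

U, M, X, J, B, C, Z, N, D, G, A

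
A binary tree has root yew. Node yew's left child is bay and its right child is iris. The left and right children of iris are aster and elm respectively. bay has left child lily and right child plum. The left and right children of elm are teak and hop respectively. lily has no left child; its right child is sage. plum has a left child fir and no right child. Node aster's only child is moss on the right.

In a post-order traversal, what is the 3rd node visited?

fir

Post-order visits the left subtree, then the right subtree, then the node.
At yew: go left to bay.
  At bay: go left to lily.
    At lily: no left child.
    At lily: go right to sage.
      sage is a leaf — visit sage.
    Visit lily.
  At bay: go right to plum.
    At plum: go left to fir.
      fir is a leaf — visit fir.
    At plum: no right child.
    Visit plum.
  Visit bay.
At yew: go right to iris.
  At iris: go left to aster.
    At aster: no left child.
    At aster: go right to moss.
      moss is a leaf — visit moss.
    Visit aster.
  At iris: go right to elm.
    At elm: go left to teak.
      teak is a leaf — visit teak.
    At elm: go right to hop.
      hop is a leaf — visit hop.
    Visit elm.
  Visit iris.
Visit yew.
Full post-order sequence: sage, lily, fir, plum, bay, moss, aster, teak, hop, elm, iris, yew.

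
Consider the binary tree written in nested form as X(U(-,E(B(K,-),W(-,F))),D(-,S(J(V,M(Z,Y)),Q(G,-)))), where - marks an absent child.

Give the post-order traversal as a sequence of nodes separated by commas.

K, B, F, W, E, U, V, Z, Y, M, J, G, Q, S, D, X

Post-order visits the left subtree, then the right subtree, then the node.
At X: go left to U.
  At U: no left child.
  At U: go right to E.
    At E: go left to B.
      At B: go left to K.
        K is a leaf — visit K.
      At B: no right child.
      Visit B.
    At E: go right to W.
      At W: no left child.
      At W: go right to F.
        F is a leaf — visit F.
      Visit W.
    Visit E.
  Visit U.
At X: go right to D.
  At D: no left child.
  At D: go right to S.
    At S: go left to J.
      At J: go left to V.
        V is a leaf — visit V.
      At J: go right to M.
        At M: go left to Z.
          Z is a leaf — visit Z.
        At M: go right to Y.
          Y is a leaf — visit Y.
        Visit M.
      Visit J.
    At S: go right to Q.
      At Q: go left to G.
        G is a leaf — visit G.
      At Q: no right child.
      Visit Q.
    Visit S.
  Visit D.
Visit X.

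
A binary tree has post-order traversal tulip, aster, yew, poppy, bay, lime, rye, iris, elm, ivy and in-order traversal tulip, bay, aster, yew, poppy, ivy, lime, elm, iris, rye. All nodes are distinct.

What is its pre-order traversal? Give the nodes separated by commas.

The last element of post-order is the root; it splits in-order into left and right subtrees.
Root ivy: left subtree has 5 nodes {tulip, bay, aster, yew, poppy}, right has 4 {lime, elm, iris, rye}.
  Root bay: left subtree has 1 node {tulip}, right has 3 {aster, yew, poppy}.
    Root poppy: left subtree has 2 nodes {aster, yew}, right has 0 { }.
      Root yew: left subtree has 1 node {aster}, right has 0 { }.
  Root elm: left subtree has 1 node {lime}, right has 2 {iris, rye}.
    Root iris: left subtree has 0 nodes { }, right has 1 {rye}.

ivy, bay, tulip, poppy, yew, aster, elm, lime, iris, rye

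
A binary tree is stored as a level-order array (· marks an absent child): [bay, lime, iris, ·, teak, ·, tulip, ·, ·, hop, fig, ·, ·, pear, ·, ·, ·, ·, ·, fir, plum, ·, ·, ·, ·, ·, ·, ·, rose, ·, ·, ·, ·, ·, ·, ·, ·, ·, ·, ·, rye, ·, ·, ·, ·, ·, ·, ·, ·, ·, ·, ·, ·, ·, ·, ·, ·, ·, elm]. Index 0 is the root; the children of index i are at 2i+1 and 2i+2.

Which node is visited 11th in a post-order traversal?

Post-order visits the left subtree, then the right subtree, then the node.
At bay: go left to lime.
  At lime: no left child.
  At lime: go right to teak.
    At teak: go left to hop.
      At hop: go left to fir.
        At fir: no left child.
        At fir: go right to rye.
          rye is a leaf — visit rye.
        Visit fir.
      At hop: go right to plum.
        plum is a leaf — visit plum.
      Visit hop.
    At teak: go right to fig.
      fig is a leaf — visit fig.
    Visit teak.
  Visit lime.
At bay: go right to iris.
  At iris: no left child.
  At iris: go right to tulip.
    At tulip: go left to pear.
      At pear: no left child.
      At pear: go right to rose.
        At rose: no left child.
        At rose: go right to elm.
          elm is a leaf — visit elm.
        Visit rose.
      Visit pear.
    At tulip: no right child.
    Visit tulip.
  Visit iris.
Visit bay.
Full post-order sequence: rye, fir, plum, hop, fig, teak, lime, elm, rose, pear, tulip, iris, bay.

tulip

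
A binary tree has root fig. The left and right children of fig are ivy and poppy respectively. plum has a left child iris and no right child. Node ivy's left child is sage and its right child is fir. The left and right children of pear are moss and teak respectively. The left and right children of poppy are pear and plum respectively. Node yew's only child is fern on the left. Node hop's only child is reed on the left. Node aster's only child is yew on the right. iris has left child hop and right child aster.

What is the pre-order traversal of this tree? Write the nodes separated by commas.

fig, ivy, sage, fir, poppy, pear, moss, teak, plum, iris, hop, reed, aster, yew, fern

Pre-order visits the node, then its left subtree, then its right subtree.
Visit fig.
At fig: go left to ivy.
  Visit ivy.
  At ivy: go left to sage.
    sage is a leaf — visit sage.
  At ivy: go right to fir.
    fir is a leaf — visit fir.
At fig: go right to poppy.
  Visit poppy.
  At poppy: go left to pear.
    Visit pear.
    At pear: go left to moss.
      moss is a leaf — visit moss.
    At pear: go right to teak.
      teak is a leaf — visit teak.
  At poppy: go right to plum.
    Visit plum.
    At plum: go left to iris.
      Visit iris.
      At iris: go left to hop.
        Visit hop.
        At hop: go left to reed.
          reed is a leaf — visit reed.
        At hop: no right child.
      At iris: go right to aster.
        Visit aster.
        At aster: no left child.
        At aster: go right to yew.
          Visit yew.
          At yew: go left to fern.
            fern is a leaf — visit fern.
          At yew: no right child.
    At plum: no right child.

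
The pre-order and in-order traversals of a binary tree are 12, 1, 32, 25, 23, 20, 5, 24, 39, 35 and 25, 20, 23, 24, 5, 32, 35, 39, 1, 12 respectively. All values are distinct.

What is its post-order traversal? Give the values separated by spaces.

20 24 5 23 25 35 39 32 1 12

The first element of pre-order is the root; it splits in-order into left and right subtrees.
Root 12: left subtree has 9 nodes {25, 20, 23, 24, 5, 32, 35, 39, 1}, right has 0 { }.
  Root 1: left subtree has 8 nodes {25, 20, 23, 24, 5, 32, 35, 39}, right has 0 { }.
    Root 32: left subtree has 5 nodes {25, 20, 23, 24, 5}, right has 2 {35, 39}.
      Root 25: left subtree has 0 nodes { }, right has 4 {20, 23, 24, 5}.
        Root 23: left subtree has 1 node {20}, right has 2 {24, 5}.
          Root 5: left subtree has 1 node {24}, right has 0 { }.
      Root 39: left subtree has 1 node {35}, right has 0 { }.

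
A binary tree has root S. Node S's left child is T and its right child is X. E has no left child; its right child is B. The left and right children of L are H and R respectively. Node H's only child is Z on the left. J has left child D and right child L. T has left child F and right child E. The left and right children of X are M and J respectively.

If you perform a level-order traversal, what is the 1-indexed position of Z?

13

Level-order visits nodes level by level from the root, left to right within each level.
Level 0: S
Level 1: T, X
Level 2: F, E, M, J
Level 3: B, D, L
Level 4: H, R
Level 5: Z
Full level-order sequence: S, T, X, F, E, M, J, B, D, L, H, R, Z.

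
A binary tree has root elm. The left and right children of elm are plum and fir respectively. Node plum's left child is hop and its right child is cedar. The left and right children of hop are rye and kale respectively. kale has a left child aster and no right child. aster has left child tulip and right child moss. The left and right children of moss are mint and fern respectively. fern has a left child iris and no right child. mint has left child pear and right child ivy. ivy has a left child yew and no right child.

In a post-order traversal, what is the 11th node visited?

Post-order visits the left subtree, then the right subtree, then the node.
At elm: go left to plum.
  At plum: go left to hop.
    At hop: go left to rye.
      rye is a leaf — visit rye.
    At hop: go right to kale.
      At kale: go left to aster.
        At aster: go left to tulip.
          tulip is a leaf — visit tulip.
        At aster: go right to moss.
          At moss: go left to mint.
            At mint: go left to pear.
              pear is a leaf — visit pear.
            At mint: go right to ivy.
              At ivy: go left to yew.
                yew is a leaf — visit yew.
              At ivy: no right child.
              Visit ivy.
            Visit mint.
          At moss: go right to fern.
            At fern: go left to iris.
              iris is a leaf — visit iris.
            At fern: no right child.
            Visit fern.
          Visit moss.
        Visit aster.
      At kale: no right child.
      Visit kale.
    Visit hop.
  At plum: go right to cedar.
    cedar is a leaf — visit cedar.
  Visit plum.
At elm: go right to fir.
  fir is a leaf — visit fir.
Visit elm.
Full post-order sequence: rye, tulip, pear, yew, ivy, mint, iris, fern, moss, aster, kale, hop, cedar, plum, fir, elm.

kale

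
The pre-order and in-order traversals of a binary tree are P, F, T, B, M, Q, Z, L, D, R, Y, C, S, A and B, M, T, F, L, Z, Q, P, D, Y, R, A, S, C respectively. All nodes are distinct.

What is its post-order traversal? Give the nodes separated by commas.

M, B, T, L, Z, Q, F, Y, A, S, C, R, D, P

The first element of pre-order is the root; it splits in-order into left and right subtrees.
Root P: left subtree has 7 nodes {B, M, T, F, L, Z, Q}, right has 6 {D, Y, R, A, S, C}.
  Root F: left subtree has 3 nodes {B, M, T}, right has 3 {L, Z, Q}.
    Root T: left subtree has 2 nodes {B, M}, right has 0 { }.
      Root B: left subtree has 0 nodes { }, right has 1 {M}.
    Root Q: left subtree has 2 nodes {L, Z}, right has 0 { }.
      Root Z: left subtree has 1 node {L}, right has 0 { }.
  Root D: left subtree has 0 nodes { }, right has 5 {Y, R, A, S, C}.
    Root R: left subtree has 1 node {Y}, right has 3 {A, S, C}.
      Root C: left subtree has 2 nodes {A, S}, right has 0 { }.
        Root S: left subtree has 1 node {A}, right has 0 { }.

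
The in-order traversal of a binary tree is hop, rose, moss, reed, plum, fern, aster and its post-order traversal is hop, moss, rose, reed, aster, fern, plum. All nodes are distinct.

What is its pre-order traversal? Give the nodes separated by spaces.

plum reed rose hop moss fern aster

The last element of post-order is the root; it splits in-order into left and right subtrees.
Root plum: left subtree has 4 nodes {hop, rose, moss, reed}, right has 2 {fern, aster}.
  Root reed: left subtree has 3 nodes {hop, rose, moss}, right has 0 { }.
    Root rose: left subtree has 1 node {hop}, right has 1 {moss}.
  Root fern: left subtree has 0 nodes { }, right has 1 {aster}.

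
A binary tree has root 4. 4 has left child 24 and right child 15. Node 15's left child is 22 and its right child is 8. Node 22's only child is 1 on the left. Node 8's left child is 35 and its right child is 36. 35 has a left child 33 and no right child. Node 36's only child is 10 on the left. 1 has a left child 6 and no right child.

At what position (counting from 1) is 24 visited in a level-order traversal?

2

Level-order visits nodes level by level from the root, left to right within each level.
Level 0: 4
Level 1: 24, 15
Level 2: 22, 8
Level 3: 1, 35, 36
Level 4: 6, 33, 10
Full level-order sequence: 4, 24, 15, 22, 8, 1, 35, 36, 6, 33, 10.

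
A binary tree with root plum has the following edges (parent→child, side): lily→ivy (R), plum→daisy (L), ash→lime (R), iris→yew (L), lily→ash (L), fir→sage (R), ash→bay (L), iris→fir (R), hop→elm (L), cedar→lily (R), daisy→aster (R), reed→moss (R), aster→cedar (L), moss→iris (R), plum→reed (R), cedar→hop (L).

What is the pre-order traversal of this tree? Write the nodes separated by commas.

plum, daisy, aster, cedar, hop, elm, lily, ash, bay, lime, ivy, reed, moss, iris, yew, fir, sage

Pre-order visits the node, then its left subtree, then its right subtree.
Visit plum.
At plum: go left to daisy.
  Visit daisy.
  At daisy: no left child.
  At daisy: go right to aster.
    Visit aster.
    At aster: go left to cedar.
      Visit cedar.
      At cedar: go left to hop.
        Visit hop.
        At hop: go left to elm.
          elm is a leaf — visit elm.
        At hop: no right child.
      At cedar: go right to lily.
        Visit lily.
        At lily: go left to ash.
          Visit ash.
          At ash: go left to bay.
            bay is a leaf — visit bay.
          At ash: go right to lime.
            lime is a leaf — visit lime.
        At lily: go right to ivy.
          ivy is a leaf — visit ivy.
    At aster: no right child.
At plum: go right to reed.
  Visit reed.
  At reed: no left child.
  At reed: go right to moss.
    Visit moss.
    At moss: no left child.
    At moss: go right to iris.
      Visit iris.
      At iris: go left to yew.
        yew is a leaf — visit yew.
      At iris: go right to fir.
        Visit fir.
        At fir: no left child.
        At fir: go right to sage.
          sage is a leaf — visit sage.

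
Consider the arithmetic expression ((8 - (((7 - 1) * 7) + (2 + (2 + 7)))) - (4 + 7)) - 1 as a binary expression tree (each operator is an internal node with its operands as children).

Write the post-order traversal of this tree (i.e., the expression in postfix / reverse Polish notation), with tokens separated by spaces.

Post-order on an expression tree gives postfix notation: for each operator, emit left operand, right operand, then the operator.

8 7 1 - 7 * 2 2 7 + + + - 4 7 + - 1 -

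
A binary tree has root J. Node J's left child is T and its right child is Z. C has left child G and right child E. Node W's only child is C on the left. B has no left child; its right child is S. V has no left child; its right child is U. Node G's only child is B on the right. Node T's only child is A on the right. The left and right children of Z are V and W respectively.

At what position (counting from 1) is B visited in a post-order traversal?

Post-order visits the left subtree, then the right subtree, then the node.
At J: go left to T.
  At T: no left child.
  At T: go right to A.
    A is a leaf — visit A.
  Visit T.
At J: go right to Z.
  At Z: go left to V.
    At V: no left child.
    At V: go right to U.
      U is a leaf — visit U.
    Visit V.
  At Z: go right to W.
    At W: go left to C.
      At C: go left to G.
        At G: no left child.
        At G: go right to B.
          At B: no left child.
          At B: go right to S.
            S is a leaf — visit S.
          Visit B.
        Visit G.
      At C: go right to E.
        E is a leaf — visit E.
      Visit C.
    At W: no right child.
    Visit W.
  Visit Z.
Visit J.
Full post-order sequence: A, T, U, V, S, B, G, E, C, W, Z, J.

6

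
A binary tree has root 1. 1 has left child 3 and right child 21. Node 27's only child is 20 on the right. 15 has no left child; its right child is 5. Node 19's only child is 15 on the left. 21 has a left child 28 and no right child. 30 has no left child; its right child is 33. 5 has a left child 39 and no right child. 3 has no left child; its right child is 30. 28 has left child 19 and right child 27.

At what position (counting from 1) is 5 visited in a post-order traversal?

Post-order visits the left subtree, then the right subtree, then the node.
At 1: go left to 3.
  At 3: no left child.
  At 3: go right to 30.
    At 30: no left child.
    At 30: go right to 33.
      33 is a leaf — visit 33.
    Visit 30.
  Visit 3.
At 1: go right to 21.
  At 21: go left to 28.
    At 28: go left to 19.
      At 19: go left to 15.
        At 15: no left child.
        At 15: go right to 5.
          At 5: go left to 39.
            39 is a leaf — visit 39.
          At 5: no right child.
          Visit 5.
        Visit 15.
      At 19: no right child.
      Visit 19.
    At 28: go right to 27.
      At 27: no left child.
      At 27: go right to 20.
        20 is a leaf — visit 20.
      Visit 27.
    Visit 28.
  At 21: no right child.
  Visit 21.
Visit 1.
Full post-order sequence: 33, 30, 3, 39, 5, 15, 19, 20, 27, 28, 21, 1.

5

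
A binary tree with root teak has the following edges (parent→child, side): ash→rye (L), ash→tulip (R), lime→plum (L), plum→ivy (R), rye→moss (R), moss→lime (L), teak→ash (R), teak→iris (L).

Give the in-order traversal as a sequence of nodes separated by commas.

iris, teak, rye, plum, ivy, lime, moss, ash, tulip

In-order visits the left subtree, then the node, then the right subtree.
At teak: go left to iris.
  iris is a leaf — visit iris.
Visit teak.
At teak: go right to ash.
  At ash: go left to rye.
    At rye: no left child.
    Visit rye.
    At rye: go right to moss.
      At moss: go left to lime.
        At lime: go left to plum.
          At plum: no left child.
          Visit plum.
          At plum: go right to ivy.
            ivy is a leaf — visit ivy.
        Visit lime.
        At lime: no right child.
      Visit moss.
      At moss: no right child.
  Visit ash.
  At ash: go right to tulip.
    tulip is a leaf — visit tulip.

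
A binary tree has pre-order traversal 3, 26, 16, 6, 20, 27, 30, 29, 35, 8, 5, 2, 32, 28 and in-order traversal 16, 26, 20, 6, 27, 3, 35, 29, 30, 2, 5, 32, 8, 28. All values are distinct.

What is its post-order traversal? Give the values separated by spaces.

The first element of pre-order is the root; it splits in-order into left and right subtrees.
Root 3: left subtree has 5 nodes {16, 26, 20, 6, 27}, right has 8 {35, 29, 30, 2, 5, 32, 8, 28}.
  Root 26: left subtree has 1 node {16}, right has 3 {20, 6, 27}.
    Root 6: left subtree has 1 node {20}, right has 1 {27}.
  Root 30: left subtree has 2 nodes {35, 29}, right has 5 {2, 5, 32, 8, 28}.
    Root 29: left subtree has 1 node {35}, right has 0 { }.
    Root 8: left subtree has 3 nodes {2, 5, 32}, right has 1 {28}.
      Root 5: left subtree has 1 node {2}, right has 1 {32}.

16 20 27 6 26 35 29 2 32 5 28 8 30 3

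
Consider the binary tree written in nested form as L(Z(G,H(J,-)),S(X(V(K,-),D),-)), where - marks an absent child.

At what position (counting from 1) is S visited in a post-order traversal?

9

Post-order visits the left subtree, then the right subtree, then the node.
At L: go left to Z.
  At Z: go left to G.
    G is a leaf — visit G.
  At Z: go right to H.
    At H: go left to J.
      J is a leaf — visit J.
    At H: no right child.
    Visit H.
  Visit Z.
At L: go right to S.
  At S: go left to X.
    At X: go left to V.
      At V: go left to K.
        K is a leaf — visit K.
      At V: no right child.
      Visit V.
    At X: go right to D.
      D is a leaf — visit D.
    Visit X.
  At S: no right child.
  Visit S.
Visit L.
Full post-order sequence: G, J, H, Z, K, V, D, X, S, L.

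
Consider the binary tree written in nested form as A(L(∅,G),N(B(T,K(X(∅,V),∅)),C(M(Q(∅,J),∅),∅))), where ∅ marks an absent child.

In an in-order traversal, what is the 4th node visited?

In-order visits the left subtree, then the node, then the right subtree.
At A: go left to L.
  At L: no left child.
  Visit L.
  At L: go right to G.
    G is a leaf — visit G.
Visit A.
At A: go right to N.
  At N: go left to B.
    At B: go left to T.
      T is a leaf — visit T.
    Visit B.
    At B: go right to K.
      At K: go left to X.
        At X: no left child.
        Visit X.
        At X: go right to V.
          V is a leaf — visit V.
      Visit K.
      At K: no right child.
  Visit N.
  At N: go right to C.
    At C: go left to M.
      At M: go left to Q.
        At Q: no left child.
        Visit Q.
        At Q: go right to J.
          J is a leaf — visit J.
      Visit M.
      At M: no right child.
    Visit C.
    At C: no right child.
Full in-order sequence: L, G, A, T, B, X, V, K, N, Q, J, M, C.

T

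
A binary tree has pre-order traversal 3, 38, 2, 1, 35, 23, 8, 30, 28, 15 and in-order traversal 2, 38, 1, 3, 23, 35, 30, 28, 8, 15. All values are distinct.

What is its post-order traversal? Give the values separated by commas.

The first element of pre-order is the root; it splits in-order into left and right subtrees.
Root 3: left subtree has 3 nodes {2, 38, 1}, right has 6 {23, 35, 30, 28, 8, 15}.
  Root 38: left subtree has 1 node {2}, right has 1 {1}.
  Root 35: left subtree has 1 node {23}, right has 4 {30, 28, 8, 15}.
    Root 8: left subtree has 2 nodes {30, 28}, right has 1 {15}.
      Root 30: left subtree has 0 nodes { }, right has 1 {28}.

2, 1, 38, 23, 28, 30, 15, 8, 35, 3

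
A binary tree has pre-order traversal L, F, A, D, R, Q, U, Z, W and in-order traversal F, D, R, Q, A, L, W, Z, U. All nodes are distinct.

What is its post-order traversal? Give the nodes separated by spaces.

Q R D A F W Z U L

The first element of pre-order is the root; it splits in-order into left and right subtrees.
Root L: left subtree has 5 nodes {F, D, R, Q, A}, right has 3 {W, Z, U}.
  Root F: left subtree has 0 nodes { }, right has 4 {D, R, Q, A}.
    Root A: left subtree has 3 nodes {D, R, Q}, right has 0 { }.
      Root D: left subtree has 0 nodes { }, right has 2 {R, Q}.
        Root R: left subtree has 0 nodes { }, right has 1 {Q}.
  Root U: left subtree has 2 nodes {W, Z}, right has 0 { }.
    Root Z: left subtree has 1 node {W}, right has 0 { }.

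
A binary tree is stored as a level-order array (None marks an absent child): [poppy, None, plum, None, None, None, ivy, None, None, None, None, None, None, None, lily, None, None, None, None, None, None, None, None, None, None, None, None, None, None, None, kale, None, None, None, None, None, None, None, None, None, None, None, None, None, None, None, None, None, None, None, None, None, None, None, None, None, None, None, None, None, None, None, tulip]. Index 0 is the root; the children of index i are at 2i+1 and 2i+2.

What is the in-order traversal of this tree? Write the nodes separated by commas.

poppy, plum, ivy, lily, kale, tulip

In-order visits the left subtree, then the node, then the right subtree.
At poppy: no left child.
Visit poppy.
At poppy: go right to plum.
  At plum: no left child.
  Visit plum.
  At plum: go right to ivy.
    At ivy: no left child.
    Visit ivy.
    At ivy: go right to lily.
      At lily: no left child.
      Visit lily.
      At lily: go right to kale.
        At kale: no left child.
        Visit kale.
        At kale: go right to tulip.
          tulip is a leaf — visit tulip.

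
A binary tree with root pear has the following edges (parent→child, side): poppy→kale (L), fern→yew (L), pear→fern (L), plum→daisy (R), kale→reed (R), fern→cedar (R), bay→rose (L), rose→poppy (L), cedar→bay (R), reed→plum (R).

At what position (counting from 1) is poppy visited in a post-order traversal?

6

Post-order visits the left subtree, then the right subtree, then the node.
At pear: go left to fern.
  At fern: go left to yew.
    yew is a leaf — visit yew.
  At fern: go right to cedar.
    At cedar: no left child.
    At cedar: go right to bay.
      At bay: go left to rose.
        At rose: go left to poppy.
          At poppy: go left to kale.
            At kale: no left child.
            At kale: go right to reed.
              At reed: no left child.
              At reed: go right to plum.
                At plum: no left child.
                At plum: go right to daisy.
                  daisy is a leaf — visit daisy.
                Visit plum.
              Visit reed.
            Visit kale.
          At poppy: no right child.
          Visit poppy.
        At rose: no right child.
        Visit rose.
      At bay: no right child.
      Visit bay.
    Visit cedar.
  Visit fern.
At pear: no right child.
Visit pear.
Full post-order sequence: yew, daisy, plum, reed, kale, poppy, rose, bay, cedar, fern, pear.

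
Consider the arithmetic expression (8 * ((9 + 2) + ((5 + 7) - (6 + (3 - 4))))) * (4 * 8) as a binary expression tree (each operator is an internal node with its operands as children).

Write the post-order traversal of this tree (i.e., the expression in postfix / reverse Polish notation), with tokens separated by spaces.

Post-order on an expression tree gives postfix notation: for each operator, emit left operand, right operand, then the operator.

8 9 2 + 5 7 + 6 3 4 - + - + * 4 8 * *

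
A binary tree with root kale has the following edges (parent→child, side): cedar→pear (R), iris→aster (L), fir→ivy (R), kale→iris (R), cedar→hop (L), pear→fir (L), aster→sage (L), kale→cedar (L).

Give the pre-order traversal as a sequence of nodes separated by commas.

Pre-order visits the node, then its left subtree, then its right subtree.
Visit kale.
At kale: go left to cedar.
  Visit cedar.
  At cedar: go left to hop.
    hop is a leaf — visit hop.
  At cedar: go right to pear.
    Visit pear.
    At pear: go left to fir.
      Visit fir.
      At fir: no left child.
      At fir: go right to ivy.
        ivy is a leaf — visit ivy.
    At pear: no right child.
At kale: go right to iris.
  Visit iris.
  At iris: go left to aster.
    Visit aster.
    At aster: go left to sage.
      sage is a leaf — visit sage.
    At aster: no right child.
  At iris: no right child.

kale, cedar, hop, pear, fir, ivy, iris, aster, sage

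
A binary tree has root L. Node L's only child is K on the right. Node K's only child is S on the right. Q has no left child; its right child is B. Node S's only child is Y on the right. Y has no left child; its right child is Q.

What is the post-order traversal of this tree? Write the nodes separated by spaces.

Post-order visits the left subtree, then the right subtree, then the node.
At L: no left child.
At L: go right to K.
  At K: no left child.
  At K: go right to S.
    At S: no left child.
    At S: go right to Y.
      At Y: no left child.
      At Y: go right to Q.
        At Q: no left child.
        At Q: go right to B.
          B is a leaf — visit B.
        Visit Q.
      Visit Y.
    Visit S.
  Visit K.
Visit L.

B Q Y S K L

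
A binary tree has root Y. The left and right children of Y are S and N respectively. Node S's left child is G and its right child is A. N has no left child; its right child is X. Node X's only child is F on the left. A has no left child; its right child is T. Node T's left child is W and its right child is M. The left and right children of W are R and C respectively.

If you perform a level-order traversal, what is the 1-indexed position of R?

11

Level-order visits nodes level by level from the root, left to right within each level.
Level 0: Y
Level 1: S, N
Level 2: G, A, X
Level 3: T, F
Level 4: W, M
Level 5: R, C
Full level-order sequence: Y, S, N, G, A, X, T, F, W, M, R, C.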